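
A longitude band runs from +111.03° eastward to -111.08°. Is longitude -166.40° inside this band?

Yes

Band width going east from +111.03° to -111.08°: ((-111.08 − 111.03) mod 360) = 137.89°.
Offset of -166.40° east of the west edge: ((-166.40 − 111.03) mod 360) = 82.57°.
82.57° ≤ 137.89° ⇒ inside.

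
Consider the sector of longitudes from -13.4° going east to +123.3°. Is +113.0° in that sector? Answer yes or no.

Yes

Band width going east from -13.4° to +123.3°: ((123.3 − -13.4) mod 360) = 136.7°.
Offset of +113.0° east of the west edge: ((113.0 − -13.4) mod 360) = 126.4°.
126.4° ≤ 136.7° ⇒ inside.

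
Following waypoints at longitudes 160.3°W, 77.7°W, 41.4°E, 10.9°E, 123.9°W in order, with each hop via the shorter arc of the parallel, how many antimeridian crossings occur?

Leg 1: -160.3° → -77.7°, shortest Δλ = 82.6° (east) — does not cross 180°.
Leg 2: -77.7° → +41.4°, shortest Δλ = 119.1° (east) — does not cross 180°.
Leg 3: +41.4° → +10.9°, shortest Δλ = -30.5° (west) — does not cross 180°.
Leg 4: +10.9° → -123.9°, shortest Δλ = -134.8° (west) — does not cross 180°.
Total crossings: 0.

0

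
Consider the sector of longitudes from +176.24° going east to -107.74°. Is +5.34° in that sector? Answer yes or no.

Band width going east from +176.24° to -107.74°: ((-107.74 − 176.24) mod 360) = 76.02°.
Offset of +5.34° east of the west edge: ((5.34 − 176.24) mod 360) = 189.10°.
189.10° > 76.02° ⇒ outside.

No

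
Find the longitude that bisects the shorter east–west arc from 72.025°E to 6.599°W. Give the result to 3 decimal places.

32.713°E

Signed shortest Δλ from +72.025° to -6.599° is -78.624°.
Midpoint longitude = +72.025° + (-78.624°)/2 = +72.025° − 39.312° = +32.713°.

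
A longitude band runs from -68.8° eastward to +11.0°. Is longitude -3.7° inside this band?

Yes

Band width going east from -68.8° to +11.0°: ((11.0 − -68.8) mod 360) = 79.8°.
Offset of -3.7° east of the west edge: ((-3.7 − -68.8) mod 360) = 65.1°.
65.1° ≤ 79.8° ⇒ inside.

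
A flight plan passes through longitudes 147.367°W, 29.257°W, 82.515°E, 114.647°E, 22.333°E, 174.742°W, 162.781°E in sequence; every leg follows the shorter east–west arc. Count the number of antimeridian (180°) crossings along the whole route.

Leg 1: -147.367° → -29.257°, shortest Δλ = 118.11° (east) — does not cross 180°.
Leg 2: -29.257° → +82.515°, shortest Δλ = 111.772° (east) — does not cross 180°.
Leg 3: +82.515° → +114.647°, shortest Δλ = 32.132° (east) — does not cross 180°.
Leg 4: +114.647° → +22.333°, shortest Δλ = -92.314° (west) — does not cross 180°.
Leg 5: +22.333° → -174.742°, shortest Δλ = 162.925° (east) — crosses 180°.
Leg 6: -174.742° → +162.781°, shortest Δλ = -22.477° (west) — crosses 180°.
Total crossings: 2.

2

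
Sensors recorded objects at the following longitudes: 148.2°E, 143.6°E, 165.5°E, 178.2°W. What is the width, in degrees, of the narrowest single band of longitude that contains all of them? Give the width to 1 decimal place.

Sort the longitudes: -178.2°, +143.6°, +148.2°, +165.5°.
Eastward gaps between consecutive values (wrapping around): 321.8°, 4.6°, 17.3°, 16.3°.
Largest gap = 321.8° ⇒ minimal covering band is its complement: 360° − 321.8° = 38.2°.
Band runs from +143.6° eastward to -178.2°, crossing the antimeridian.

38.2°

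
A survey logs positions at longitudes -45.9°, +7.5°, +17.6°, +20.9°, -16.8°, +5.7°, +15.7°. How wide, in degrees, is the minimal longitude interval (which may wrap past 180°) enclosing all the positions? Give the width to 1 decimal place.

Sort the longitudes: -45.9°, -16.8°, +5.7°, +7.5°, +15.7°, +17.6°, +20.9°.
Eastward gaps between consecutive values (wrapping around): 29.1°, 22.5°, 1.8°, 8.2°, 1.9°, 3.3°, 293.2°.
Largest gap = 293.2° ⇒ minimal covering band is its complement: 360° − 293.2° = 66.8°.
Band runs from -45.9° eastward to +20.9°.

66.8°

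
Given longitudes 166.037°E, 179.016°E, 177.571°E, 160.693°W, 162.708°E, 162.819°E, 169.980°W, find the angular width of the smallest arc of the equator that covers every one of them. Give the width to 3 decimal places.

Sort the longitudes: -169.980°, -160.693°, +162.708°, +162.819°, +166.037°, +177.571°, +179.016°.
Eastward gaps between consecutive values (wrapping around): 9.287°, 323.401°, 0.111°, 3.218°, 11.534°, 1.445°, 11.004°.
Largest gap = 323.401° ⇒ minimal covering band is its complement: 360° − 323.401° = 36.599°.
Band runs from +162.708° eastward to -160.693°, crossing the antimeridian.

36.599°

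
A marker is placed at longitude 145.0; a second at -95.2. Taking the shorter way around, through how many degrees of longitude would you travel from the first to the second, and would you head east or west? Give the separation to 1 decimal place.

Raw difference: -95.2 − 145.0 = -240.2°.
Normalise into (−180°, 180°]: -240.2° + 360° = 119.8°.
Positive ⇒ the second point lies to the east; separation 119.8°.

119.8° east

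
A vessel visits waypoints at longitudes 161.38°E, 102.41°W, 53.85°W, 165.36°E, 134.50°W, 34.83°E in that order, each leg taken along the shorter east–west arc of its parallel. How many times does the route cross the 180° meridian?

Leg 1: +161.38° → -102.41°, shortest Δλ = 96.21° (east) — crosses 180°.
Leg 2: -102.41° → -53.85°, shortest Δλ = 48.56° (east) — does not cross 180°.
Leg 3: -53.85° → +165.36°, shortest Δλ = -140.79° (west) — crosses 180°.
Leg 4: +165.36° → -134.50°, shortest Δλ = 60.14° (east) — crosses 180°.
Leg 5: -134.50° → +34.83°, shortest Δλ = 169.33° (east) — does not cross 180°.
Total crossings: 3.

3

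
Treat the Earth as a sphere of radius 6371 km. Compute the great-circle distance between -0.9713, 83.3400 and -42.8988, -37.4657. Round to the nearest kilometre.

Δλ = -37.4657 − 83.3400 = -120.8057°.
Δφ = -42.8988 − -0.9713 = -41.9275°.
a = sin²(Δφ/2) + cos φ₁ · cos φ₂ · sin²(Δλ/2) = 0.681785.
c = 2·atan2(√a, √(1−a)) = 1.94289 rad → d = 6371·c ≈ 12378.18 km.

12378 km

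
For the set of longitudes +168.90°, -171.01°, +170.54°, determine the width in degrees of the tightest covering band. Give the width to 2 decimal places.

Sort the longitudes: -171.01°, +168.90°, +170.54°.
Eastward gaps between consecutive values (wrapping around): 339.91°, 1.64°, 18.45°.
Largest gap = 339.91° ⇒ minimal covering band is its complement: 360° − 339.91° = 20.09°.
Band runs from +168.90° eastward to -171.01°, crossing the antimeridian.

20.09°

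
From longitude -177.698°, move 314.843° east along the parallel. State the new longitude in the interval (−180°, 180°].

+137.145°

Start at -177.698°; shift +314.843° → +137.145°.
+137.145° already lies in (−180°, 180°].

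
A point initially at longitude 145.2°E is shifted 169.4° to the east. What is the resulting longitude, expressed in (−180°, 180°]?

Start at +145.2°; shift +169.4° → +314.6°.
+314.6° lies outside (−180°, 180°]; subtract 360° → -45.4°.

45.4°W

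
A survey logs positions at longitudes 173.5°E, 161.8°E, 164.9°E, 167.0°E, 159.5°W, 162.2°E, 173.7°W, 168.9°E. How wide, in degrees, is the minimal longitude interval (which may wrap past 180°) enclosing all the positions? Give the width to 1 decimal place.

Sort the longitudes: -173.7°, -159.5°, +161.8°, +162.2°, +164.9°, +167.0°, +168.9°, +173.5°.
Eastward gaps between consecutive values (wrapping around): 14.2°, 321.3°, 0.4°, 2.7°, 2.1°, 1.9°, 4.6°, 12.8°.
Largest gap = 321.3° ⇒ minimal covering band is its complement: 360° − 321.3° = 38.7°.
Band runs from +161.8° eastward to -159.5°, crossing the antimeridian.

38.7°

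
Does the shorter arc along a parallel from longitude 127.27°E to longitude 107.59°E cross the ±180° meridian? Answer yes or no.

Signed shortest Δλ = ((107.59 − 127.27 + 180) mod 360) − 180 = -19.68°.
Going west by 19.68° from +127.27° reaches +107.59° without touching 180°.

No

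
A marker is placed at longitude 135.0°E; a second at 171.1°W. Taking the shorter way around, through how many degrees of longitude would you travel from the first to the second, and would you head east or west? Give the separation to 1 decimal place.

53.9° east

Raw difference: -171.1 − 135.0 = -306.1°.
Normalise into (−180°, 180°]: -306.1° + 360° = 53.9°.
Positive ⇒ the second point lies to the east; separation 53.9°.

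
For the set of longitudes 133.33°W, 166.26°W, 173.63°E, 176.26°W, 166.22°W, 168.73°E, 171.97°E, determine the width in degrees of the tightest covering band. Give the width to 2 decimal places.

57.94°

Sort the longitudes: -176.26°, -166.26°, -166.22°, -133.33°, +168.73°, +171.97°, +173.63°.
Eastward gaps between consecutive values (wrapping around): 10.00°, 0.04°, 32.89°, 302.06°, 3.24°, 1.66°, 10.11°.
Largest gap = 302.06° ⇒ minimal covering band is its complement: 360° − 302.06° = 57.94°.
Band runs from +168.73° eastward to -133.33°, crossing the antimeridian.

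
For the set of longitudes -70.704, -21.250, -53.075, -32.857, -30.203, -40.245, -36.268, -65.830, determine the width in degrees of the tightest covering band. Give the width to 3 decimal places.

49.454°

Sort the longitudes: -70.704°, -65.830°, -53.075°, -40.245°, -36.268°, -32.857°, -30.203°, -21.250°.
Eastward gaps between consecutive values (wrapping around): 4.874°, 12.755°, 12.830°, 3.977°, 3.411°, 2.654°, 8.953°, 310.546°.
Largest gap = 310.546° ⇒ minimal covering band is its complement: 360° − 310.546° = 49.454°.
Band runs from -70.704° eastward to -21.250°.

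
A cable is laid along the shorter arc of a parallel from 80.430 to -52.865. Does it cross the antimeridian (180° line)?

No

Signed shortest Δλ = ((-52.865 − 80.430 + 180) mod 360) − 180 = -133.295°.
Going west by 133.295° from +80.430° reaches -52.865° without touching 180°.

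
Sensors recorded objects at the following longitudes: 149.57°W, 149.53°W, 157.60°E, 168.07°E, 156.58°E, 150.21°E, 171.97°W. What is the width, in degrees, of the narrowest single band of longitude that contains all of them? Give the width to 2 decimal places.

Sort the longitudes: -171.97°, -149.57°, -149.53°, +150.21°, +156.58°, +157.60°, +168.07°.
Eastward gaps between consecutive values (wrapping around): 22.40°, 0.04°, 299.74°, 6.37°, 1.02°, 10.47°, 19.96°.
Largest gap = 299.74° ⇒ minimal covering band is its complement: 360° − 299.74° = 60.26°.
Band runs from +150.21° eastward to -149.53°, crossing the antimeridian.

60.26°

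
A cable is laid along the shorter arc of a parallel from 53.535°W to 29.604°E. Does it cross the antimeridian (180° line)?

No

Signed shortest Δλ = ((29.604 − -53.535 + 180) mod 360) − 180 = 83.139°.
Going east by 83.139° from -53.535° reaches +29.604° without touching 180°.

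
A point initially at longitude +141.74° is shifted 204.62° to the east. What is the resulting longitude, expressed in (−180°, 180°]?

Start at +141.74°; shift +204.62° → +346.36°.
+346.36° lies outside (−180°, 180°]; subtract 360° → -13.64°.

-13.64°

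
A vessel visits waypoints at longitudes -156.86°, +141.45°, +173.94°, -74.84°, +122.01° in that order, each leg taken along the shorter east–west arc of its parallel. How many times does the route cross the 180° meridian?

3

Leg 1: -156.86° → +141.45°, shortest Δλ = -61.69° (west) — crosses 180°.
Leg 2: +141.45° → +173.94°, shortest Δλ = 32.49° (east) — does not cross 180°.
Leg 3: +173.94° → -74.84°, shortest Δλ = 111.22° (east) — crosses 180°.
Leg 4: -74.84° → +122.01°, shortest Δλ = -163.15° (west) — crosses 180°.
Total crossings: 3.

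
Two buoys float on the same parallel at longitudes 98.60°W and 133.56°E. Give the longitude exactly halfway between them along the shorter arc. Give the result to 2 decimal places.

Signed shortest Δλ from -98.60° to +133.56° is -127.84°.
Midpoint longitude = -98.60° + (-127.84°)/2 = -98.60° − 63.92° = -162.52°.
(The naïve average (-98.60 + +133.56)/2 = 17.48° is on the wrong side of the globe.)

162.52°W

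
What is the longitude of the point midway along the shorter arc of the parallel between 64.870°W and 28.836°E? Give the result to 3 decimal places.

18.017°W

Signed shortest Δλ from -64.870° to +28.836° is +93.706°.
Midpoint longitude = -64.870° + (+93.706°)/2 = -64.870° + 46.853° = -18.017°.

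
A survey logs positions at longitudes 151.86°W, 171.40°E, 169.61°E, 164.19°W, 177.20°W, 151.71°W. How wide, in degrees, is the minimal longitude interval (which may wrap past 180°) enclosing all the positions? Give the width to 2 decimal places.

38.68°

Sort the longitudes: -177.20°, -164.19°, -151.86°, -151.71°, +169.61°, +171.40°.
Eastward gaps between consecutive values (wrapping around): 13.01°, 12.33°, 0.15°, 321.32°, 1.79°, 11.40°.
Largest gap = 321.32° ⇒ minimal covering band is its complement: 360° − 321.32° = 38.68°.
Band runs from +169.61° eastward to -151.71°, crossing the antimeridian.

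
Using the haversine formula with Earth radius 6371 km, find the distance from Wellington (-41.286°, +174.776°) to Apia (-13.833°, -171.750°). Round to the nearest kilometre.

Δλ = -171.750 − 174.776 = -346.526°; wrapped into (−180°, 180°]: 13.474°.
Δφ = -13.833 − -41.286 = 27.453°.
a = sin²(Δφ/2) + cos φ₁ · cos φ₂ · sin²(Δλ/2) = 0.066347.
c = 2·atan2(√a, √(1−a)) = 0.52103 rad → d = 6371·c ≈ 3319.48 km.

3319 km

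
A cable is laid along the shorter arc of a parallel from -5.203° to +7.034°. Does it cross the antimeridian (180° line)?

Signed shortest Δλ = ((7.034 − -5.203 + 180) mod 360) − 180 = 12.237°.
Going east by 12.237° from -5.203° reaches +7.034° without touching 180°.

No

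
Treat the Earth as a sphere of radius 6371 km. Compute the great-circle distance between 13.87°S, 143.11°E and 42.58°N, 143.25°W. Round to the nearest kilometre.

Δλ = -143.25 − 143.11 = -286.36°; wrapped into (−180°, 180°]: 73.64°.
Δφ = 42.58 − -13.87 = 56.45°.
a = sin²(Δφ/2) + cos φ₁ · cos φ₂ · sin²(Δλ/2) = 0.480421.
c = 2·atan2(√a, √(1−a)) = 1.53163 rad → d = 6371·c ≈ 9758.01 km.

9758 km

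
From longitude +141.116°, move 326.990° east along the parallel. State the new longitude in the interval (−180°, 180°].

+108.106°

Start at +141.116°; shift +326.990° → +468.106°.
+468.106° lies outside (−180°, 180°]; subtract 360° → +108.106°.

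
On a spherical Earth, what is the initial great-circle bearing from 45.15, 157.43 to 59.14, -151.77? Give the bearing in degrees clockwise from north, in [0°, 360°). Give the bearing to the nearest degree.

Δλ = -151.77 − 157.43 = -309.20°; wrapped into (−180°, 180°]: 50.80°.
θ = atan2( sin Δλ · cos φ₂ , cos φ₁ · sin φ₂ − sin φ₁ · cos φ₂ · cos Δλ )
  = atan2(0.39750, 0.37557) = 46.625° → normalised to [0°, 360°): 46.625°.

47°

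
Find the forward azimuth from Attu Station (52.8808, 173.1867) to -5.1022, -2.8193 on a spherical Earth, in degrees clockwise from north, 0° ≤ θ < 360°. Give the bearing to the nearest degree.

Δλ = -2.8193 − 173.1867 = -176.0060°.
θ = atan2( sin Δλ · cos φ₂ , cos φ₁ · sin φ₂ − sin φ₁ · cos φ₂ · cos Δλ )
  = atan2(-0.06938, 0.73862) = -5.366° → normalised to [0°, 360°): 354.634°.

355°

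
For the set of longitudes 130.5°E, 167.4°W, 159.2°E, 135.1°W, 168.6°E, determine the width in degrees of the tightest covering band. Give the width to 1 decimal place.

94.4°

Sort the longitudes: -167.4°, -135.1°, +130.5°, +159.2°, +168.6°.
Eastward gaps between consecutive values (wrapping around): 32.3°, 265.6°, 28.7°, 9.4°, 24.0°.
Largest gap = 265.6° ⇒ minimal covering band is its complement: 360° − 265.6° = 94.4°.
Band runs from +130.5° eastward to -135.1°, crossing the antimeridian.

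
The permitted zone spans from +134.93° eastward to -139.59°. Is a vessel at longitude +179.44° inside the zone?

Band width going east from +134.93° to -139.59°: ((-139.59 − 134.93) mod 360) = 85.48°.
Offset of +179.44° east of the west edge: ((179.44 − 134.93) mod 360) = 44.51°.
44.51° ≤ 85.48° ⇒ inside.

Yes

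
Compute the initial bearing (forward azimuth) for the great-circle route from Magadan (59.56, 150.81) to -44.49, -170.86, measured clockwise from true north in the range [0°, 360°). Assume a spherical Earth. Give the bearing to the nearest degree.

152°

Δλ = -170.86 − 150.81 = -321.67°; wrapped into (−180°, 180°]: 38.33°.
θ = atan2( sin Δλ · cos φ₂ , cos φ₁ · sin φ₂ − sin φ₁ · cos φ₂ · cos Δλ )
  = atan2(0.44243, -0.83751) = 152.154° → normalised to [0°, 360°): 152.154°.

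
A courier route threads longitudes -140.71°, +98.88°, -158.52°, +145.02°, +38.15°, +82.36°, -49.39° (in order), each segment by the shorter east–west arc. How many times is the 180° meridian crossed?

Leg 1: -140.71° → +98.88°, shortest Δλ = -120.41° (west) — crosses 180°.
Leg 2: +98.88° → -158.52°, shortest Δλ = 102.6° (east) — crosses 180°.
Leg 3: -158.52° → +145.02°, shortest Δλ = -56.46° (west) — crosses 180°.
Leg 4: +145.02° → +38.15°, shortest Δλ = -106.87° (west) — does not cross 180°.
Leg 5: +38.15° → +82.36°, shortest Δλ = 44.21° (east) — does not cross 180°.
Leg 6: +82.36° → -49.39°, shortest Δλ = -131.75° (west) — does not cross 180°.
Total crossings: 3.

3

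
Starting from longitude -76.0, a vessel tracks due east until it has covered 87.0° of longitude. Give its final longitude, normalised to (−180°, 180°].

+11.0°

Start at -76.0°; shift +87.0° → +11.0°.
+11.0° already lies in (−180°, 180°].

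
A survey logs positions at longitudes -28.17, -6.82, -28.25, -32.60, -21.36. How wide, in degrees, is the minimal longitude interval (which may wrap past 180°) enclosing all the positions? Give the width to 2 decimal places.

Sort the longitudes: -32.60°, -28.25°, -28.17°, -21.36°, -6.82°.
Eastward gaps between consecutive values (wrapping around): 4.35°, 0.08°, 6.81°, 14.54°, 334.22°.
Largest gap = 334.22° ⇒ minimal covering band is its complement: 360° − 334.22° = 25.78°.
Band runs from -32.60° eastward to -6.82°.

25.78°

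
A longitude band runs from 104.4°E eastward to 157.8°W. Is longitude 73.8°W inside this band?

No

Band width going east from +104.4° to -157.8°: ((-157.8 − 104.4) mod 360) = 97.8°.
Offset of -73.8° east of the west edge: ((-73.8 − 104.4) mod 360) = 181.8°.
181.8° > 97.8° ⇒ outside.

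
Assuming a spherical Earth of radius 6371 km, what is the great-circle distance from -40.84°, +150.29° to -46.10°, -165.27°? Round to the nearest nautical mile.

Δλ = -165.27 − 150.29 = -315.56°; wrapped into (−180°, 180°]: 44.44°.
Δφ = -46.10 − -40.84 = -5.26°.
a = sin²(Δφ/2) + cos φ₁ · cos φ₂ · sin²(Δλ/2) = 0.077125.
c = 2·atan2(√a, √(1−a)) = 0.56283 rad → d = 6371·c ≈ 3585.78 km ≈ 1936.17 nmi.

1936 nmi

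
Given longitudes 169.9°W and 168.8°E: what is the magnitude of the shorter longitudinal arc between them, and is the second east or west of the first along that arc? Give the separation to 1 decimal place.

Raw difference: 168.8 − -169.9 = 338.7°.
Normalise into (−180°, 180°]: 338.7° − 360° = -21.3°.
Negative ⇒ the second point lies to the west; separation 21.3°.

21.3° west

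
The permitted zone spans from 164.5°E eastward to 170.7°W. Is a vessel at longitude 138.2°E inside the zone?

Band width going east from +164.5° to -170.7°: ((-170.7 − 164.5) mod 360) = 24.8°.
Offset of +138.2° east of the west edge: ((138.2 − 164.5) mod 360) = 333.7°.
333.7° > 24.8° ⇒ outside.

No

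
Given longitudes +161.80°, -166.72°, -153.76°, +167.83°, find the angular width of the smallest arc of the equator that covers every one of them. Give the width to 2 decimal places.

44.44°

Sort the longitudes: -166.72°, -153.76°, +161.80°, +167.83°.
Eastward gaps between consecutive values (wrapping around): 12.96°, 315.56°, 6.03°, 25.45°.
Largest gap = 315.56° ⇒ minimal covering band is its complement: 360° − 315.56° = 44.44°.
Band runs from +161.80° eastward to -153.76°, crossing the antimeridian.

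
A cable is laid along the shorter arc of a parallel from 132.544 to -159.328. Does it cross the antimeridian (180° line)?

Naïve |-159.328 − 132.544| = 291.872° > 180°, so the shorter arc goes the other way round — across 180°.
Signed shortest Δλ = ((-159.328 − 132.544 + 180) mod 360) − 180 = 68.128°.
Going east by 68.128° from +132.544° passes through 180° before reaching -159.328°.

Yes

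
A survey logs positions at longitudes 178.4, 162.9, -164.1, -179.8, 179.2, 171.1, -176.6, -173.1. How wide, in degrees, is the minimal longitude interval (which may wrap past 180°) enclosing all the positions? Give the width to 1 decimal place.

33.0°

Sort the longitudes: -179.8°, -176.6°, -173.1°, -164.1°, +162.9°, +171.1°, +178.4°, +179.2°.
Eastward gaps between consecutive values (wrapping around): 3.2°, 3.5°, 9.0°, 327.0°, 8.2°, 7.3°, 0.8°, 1.0°.
Largest gap = 327.0° ⇒ minimal covering band is its complement: 360° − 327.0° = 33.0°.
Band runs from +162.9° eastward to -164.1°, crossing the antimeridian.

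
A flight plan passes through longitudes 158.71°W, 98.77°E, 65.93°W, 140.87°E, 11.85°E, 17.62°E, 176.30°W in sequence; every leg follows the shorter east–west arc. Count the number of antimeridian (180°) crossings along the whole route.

3

Leg 1: -158.71° → +98.77°, shortest Δλ = -102.52° (west) — crosses 180°.
Leg 2: +98.77° → -65.93°, shortest Δλ = -164.7° (west) — does not cross 180°.
Leg 3: -65.93° → +140.87°, shortest Δλ = -153.2° (west) — crosses 180°.
Leg 4: +140.87° → +11.85°, shortest Δλ = -129.02° (west) — does not cross 180°.
Leg 5: +11.85° → +17.62°, shortest Δλ = 5.77° (east) — does not cross 180°.
Leg 6: +17.62° → -176.30°, shortest Δλ = 166.08° (east) — crosses 180°.
Total crossings: 3.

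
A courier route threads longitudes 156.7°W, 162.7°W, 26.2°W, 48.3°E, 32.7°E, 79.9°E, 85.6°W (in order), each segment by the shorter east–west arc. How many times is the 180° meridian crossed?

Leg 1: -156.7° → -162.7°, shortest Δλ = -6.0° (west) — does not cross 180°.
Leg 2: -162.7° → -26.2°, shortest Δλ = 136.5° (east) — does not cross 180°.
Leg 3: -26.2° → +48.3°, shortest Δλ = 74.5° (east) — does not cross 180°.
Leg 4: +48.3° → +32.7°, shortest Δλ = -15.6° (west) — does not cross 180°.
Leg 5: +32.7° → +79.9°, shortest Δλ = 47.2° (east) — does not cross 180°.
Leg 6: +79.9° → -85.6°, shortest Δλ = -165.5° (west) — does not cross 180°.
Total crossings: 0.

0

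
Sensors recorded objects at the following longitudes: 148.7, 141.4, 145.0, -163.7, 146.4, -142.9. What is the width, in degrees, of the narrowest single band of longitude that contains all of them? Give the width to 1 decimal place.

Sort the longitudes: -163.7°, -142.9°, +141.4°, +145.0°, +146.4°, +148.7°.
Eastward gaps between consecutive values (wrapping around): 20.8°, 284.3°, 3.6°, 1.4°, 2.3°, 47.6°.
Largest gap = 284.3° ⇒ minimal covering band is its complement: 360° − 284.3° = 75.7°.
Band runs from +141.4° eastward to -142.9°, crossing the antimeridian.

75.7°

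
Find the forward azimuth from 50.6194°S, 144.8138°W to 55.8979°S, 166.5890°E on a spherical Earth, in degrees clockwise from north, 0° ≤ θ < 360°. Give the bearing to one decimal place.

240.4°

Δλ = 166.5890 − -144.8138 = 311.4028°; wrapped into (−180°, 180°]: -48.5972°.
θ = atan2( sin Δλ · cos φ₂ , cos φ₁ · sin φ₂ − sin φ₁ · cos φ₂ · cos Δλ )
  = atan2(-0.42055, -0.23876) = -119.585° → normalised to [0°, 360°): 240.415°.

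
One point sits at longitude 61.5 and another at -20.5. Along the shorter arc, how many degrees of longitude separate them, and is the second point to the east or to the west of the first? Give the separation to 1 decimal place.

Raw difference: -20.5 − 61.5 = -82.0°.
Normalise into (−180°, 180°]: -82.0° stays -82.0°.
Negative ⇒ the second point lies to the west; separation 82.0°.

82.0° west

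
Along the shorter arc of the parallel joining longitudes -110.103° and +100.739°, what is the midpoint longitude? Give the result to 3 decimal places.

Signed shortest Δλ from -110.103° to +100.739° is -149.158°.
Midpoint longitude = -110.103° + (-149.158°)/2 = -110.103° − 74.579° = -184.682°.
Normalise into (−180°, 180°]: +175.318°.
(The naïve average (-110.103 + +100.739)/2 = -4.682° is on the wrong side of the globe.)

+175.318°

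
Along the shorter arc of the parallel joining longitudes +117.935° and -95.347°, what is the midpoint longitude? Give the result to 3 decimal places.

Signed shortest Δλ from +117.935° to -95.347° is +146.718°.
Midpoint longitude = +117.935° + (+146.718°)/2 = +117.935° + 73.359° = +191.294°.
Normalise into (−180°, 180°]: -168.706°.
(The naïve average (+117.935 + -95.347)/2 = 11.294° is on the wrong side of the globe.)

-168.706°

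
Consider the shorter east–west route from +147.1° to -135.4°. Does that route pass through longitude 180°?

Naïve |-135.4 − 147.1| = 282.5° > 180°, so the shorter arc goes the other way round — across 180°.
Signed shortest Δλ = ((-135.4 − 147.1 + 180) mod 360) − 180 = 77.5°.
Going east by 77.5° from +147.1° passes through 180° before reaching -135.4°.

Yes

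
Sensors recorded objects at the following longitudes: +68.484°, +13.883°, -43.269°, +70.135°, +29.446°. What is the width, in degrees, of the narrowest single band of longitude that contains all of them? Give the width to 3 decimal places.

Sort the longitudes: -43.269°, +13.883°, +29.446°, +68.484°, +70.135°.
Eastward gaps between consecutive values (wrapping around): 57.152°, 15.563°, 39.038°, 1.651°, 246.596°.
Largest gap = 246.596° ⇒ minimal covering band is its complement: 360° − 246.596° = 113.404°.
Band runs from -43.269° eastward to +70.135°.

113.404°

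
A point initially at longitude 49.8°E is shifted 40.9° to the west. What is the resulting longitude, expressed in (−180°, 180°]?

8.9°E

Start at +49.8°; shift −40.9° → +8.9°.
+8.9° already lies in (−180°, 180°].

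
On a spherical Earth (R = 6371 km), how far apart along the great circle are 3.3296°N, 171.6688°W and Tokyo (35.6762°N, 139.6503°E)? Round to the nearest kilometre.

Δλ = 139.6503 − -171.6688 = 311.3191°; wrapped into (−180°, 180°]: -48.6809°.
Δφ = 35.6762 − 3.3296 = 32.3466°.
a = sin²(Δφ/2) + cos φ₁ · cos φ₂ · sin²(Δλ/2) = 0.215347.
c = 2·atan2(√a, √(1−a)) = 0.96513 rad → d = 6371·c ≈ 6148.87 km.

6149 km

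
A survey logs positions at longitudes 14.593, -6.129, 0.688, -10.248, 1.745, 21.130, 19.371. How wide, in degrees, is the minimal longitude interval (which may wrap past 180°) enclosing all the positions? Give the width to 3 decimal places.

Sort the longitudes: -10.248°, -6.129°, +0.688°, +1.745°, +14.593°, +19.371°, +21.130°.
Eastward gaps between consecutive values (wrapping around): 4.119°, 6.817°, 1.057°, 12.848°, 4.778°, 1.759°, 328.622°.
Largest gap = 328.622° ⇒ minimal covering band is its complement: 360° − 328.622° = 31.378°.
Band runs from -10.248° eastward to +21.130°.

31.378°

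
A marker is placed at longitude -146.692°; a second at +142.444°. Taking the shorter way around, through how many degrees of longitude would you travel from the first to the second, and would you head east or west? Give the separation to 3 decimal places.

70.864° west

Raw difference: 142.444 − -146.692 = 289.136°.
Normalise into (−180°, 180°]: 289.136° − 360° = -70.864°.
Negative ⇒ the second point lies to the west; separation 70.864°.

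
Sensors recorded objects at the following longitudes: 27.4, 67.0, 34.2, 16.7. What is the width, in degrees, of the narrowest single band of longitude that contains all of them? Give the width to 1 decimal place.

50.3°

Sort the longitudes: +16.7°, +27.4°, +34.2°, +67.0°.
Eastward gaps between consecutive values (wrapping around): 10.7°, 6.8°, 32.8°, 309.7°.
Largest gap = 309.7° ⇒ minimal covering band is its complement: 360° − 309.7° = 50.3°.
Band runs from +16.7° eastward to +67.0°.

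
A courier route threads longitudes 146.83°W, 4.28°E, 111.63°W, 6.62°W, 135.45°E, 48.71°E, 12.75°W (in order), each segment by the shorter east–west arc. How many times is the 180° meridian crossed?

0

Leg 1: -146.83° → +4.28°, shortest Δλ = 151.11° (east) — does not cross 180°.
Leg 2: +4.28° → -111.63°, shortest Δλ = -115.91° (west) — does not cross 180°.
Leg 3: -111.63° → -6.62°, shortest Δλ = 105.01° (east) — does not cross 180°.
Leg 4: -6.62° → +135.45°, shortest Δλ = 142.07° (east) — does not cross 180°.
Leg 5: +135.45° → +48.71°, shortest Δλ = -86.74° (west) — does not cross 180°.
Leg 6: +48.71° → -12.75°, shortest Δλ = -61.46° (west) — does not cross 180°.
Total crossings: 0.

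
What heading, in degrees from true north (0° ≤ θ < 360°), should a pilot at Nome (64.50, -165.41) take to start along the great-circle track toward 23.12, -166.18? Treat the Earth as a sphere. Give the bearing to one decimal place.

Δλ = -166.18 − -165.41 = -0.77°.
θ = atan2( sin Δλ · cos φ₂ , cos φ₁ · sin φ₂ − sin φ₁ · cos φ₂ · cos Δλ )
  = atan2(-0.01236, -0.66098) = -178.929° → normalised to [0°, 360°): 181.071°.

181.1°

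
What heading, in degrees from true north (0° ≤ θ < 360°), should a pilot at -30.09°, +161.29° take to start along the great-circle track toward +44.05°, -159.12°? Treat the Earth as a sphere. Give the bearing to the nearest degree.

Δλ = -159.12 − 161.29 = -320.41°; wrapped into (−180°, 180°]: 39.59°.
θ = atan2( sin Δλ · cos φ₂ , cos φ₁ · sin φ₂ − sin φ₁ · cos φ₂ · cos Δλ )
  = atan2(0.45804, 0.87928) = 27.516° → normalised to [0°, 360°): 27.516°.

28°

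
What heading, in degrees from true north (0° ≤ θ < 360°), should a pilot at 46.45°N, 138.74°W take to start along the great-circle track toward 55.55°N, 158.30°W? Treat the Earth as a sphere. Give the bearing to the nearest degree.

Δλ = -158.30 − -138.74 = -19.56°.
θ = atan2( sin Δλ · cos φ₂ , cos φ₁ · sin φ₂ − sin φ₁ · cos φ₂ · cos Δλ )
  = atan2(-0.18939, 0.18182) = -46.168° → normalised to [0°, 360°): 313.832°.

314°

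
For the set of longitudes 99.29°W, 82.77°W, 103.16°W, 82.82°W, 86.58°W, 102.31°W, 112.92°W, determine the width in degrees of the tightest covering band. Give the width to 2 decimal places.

30.15°

Sort the longitudes: -112.92°, -103.16°, -102.31°, -99.29°, -86.58°, -82.82°, -82.77°.
Eastward gaps between consecutive values (wrapping around): 9.76°, 0.85°, 3.02°, 12.71°, 3.76°, 0.05°, 329.85°.
Largest gap = 329.85° ⇒ minimal covering band is its complement: 360° − 329.85° = 30.15°.
Band runs from -112.92° eastward to -82.77°.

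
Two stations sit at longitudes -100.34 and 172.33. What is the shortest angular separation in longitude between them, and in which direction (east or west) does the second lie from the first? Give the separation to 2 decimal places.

Raw difference: 172.33 − -100.34 = 272.67°.
Normalise into (−180°, 180°]: 272.67° − 360° = -87.33°.
Negative ⇒ the second point lies to the west; separation 87.33°.

87.33° west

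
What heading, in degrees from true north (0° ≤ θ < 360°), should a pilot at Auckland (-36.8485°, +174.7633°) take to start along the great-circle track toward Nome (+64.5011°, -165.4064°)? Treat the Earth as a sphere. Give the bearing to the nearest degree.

Δλ = -165.4064 − 174.7633 = -340.1697°; wrapped into (−180°, 180°]: 19.8303°.
θ = atan2( sin Δλ · cos φ₂ , cos φ₁ · sin φ₂ − sin φ₁ · cos φ₂ · cos Δλ )
  = atan2(0.14604, 0.96514) = 8.604° → normalised to [0°, 360°): 8.604°.

9°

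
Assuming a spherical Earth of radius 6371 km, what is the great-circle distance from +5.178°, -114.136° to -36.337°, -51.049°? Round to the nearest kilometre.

8002 km

Δλ = -51.049 − -114.136 = 63.087°.
Δφ = -36.337 − 5.178 = -41.515°.
a = sin²(Δφ/2) + cos φ₁ · cos φ₂ · sin²(Δλ/2) = 0.345172.
c = 2·atan2(√a, √(1−a)) = 1.25597 rad → d = 6371·c ≈ 8001.76 km.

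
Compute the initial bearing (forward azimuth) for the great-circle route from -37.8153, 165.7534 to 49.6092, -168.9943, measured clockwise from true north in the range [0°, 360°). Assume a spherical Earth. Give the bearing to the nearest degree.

Δλ = -168.9943 − 165.7534 = -334.7477°; wrapped into (−180°, 180°]: 25.2523°.
θ = atan2( sin Δλ · cos φ₂ , cos φ₁ · sin φ₂ − sin φ₁ · cos φ₂ · cos Δλ )
  = atan2(0.27644, 0.96102) = 16.048° → normalised to [0°, 360°): 16.048°.

16°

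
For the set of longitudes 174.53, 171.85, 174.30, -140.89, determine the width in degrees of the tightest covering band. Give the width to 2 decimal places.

47.26°

Sort the longitudes: -140.89°, +171.85°, +174.30°, +174.53°.
Eastward gaps between consecutive values (wrapping around): 312.74°, 2.45°, 0.23°, 44.58°.
Largest gap = 312.74° ⇒ minimal covering band is its complement: 360° − 312.74° = 47.26°.
Band runs from +171.85° eastward to -140.89°, crossing the antimeridian.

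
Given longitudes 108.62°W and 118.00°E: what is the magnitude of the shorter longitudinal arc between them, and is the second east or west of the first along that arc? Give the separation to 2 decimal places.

133.38° west

Raw difference: 118.00 − -108.62 = 226.62°.
Normalise into (−180°, 180°]: 226.62° − 360° = -133.38°.
Negative ⇒ the second point lies to the west; separation 133.38°.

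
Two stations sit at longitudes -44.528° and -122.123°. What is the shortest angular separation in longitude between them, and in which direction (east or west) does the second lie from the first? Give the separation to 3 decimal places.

Raw difference: -122.123 − -44.528 = -77.595°.
Normalise into (−180°, 180°]: -77.595° stays -77.595°.
Negative ⇒ the second point lies to the west; separation 77.595°.

77.595° west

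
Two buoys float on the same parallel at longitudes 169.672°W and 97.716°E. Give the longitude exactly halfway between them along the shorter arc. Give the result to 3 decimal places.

144.022°E

Signed shortest Δλ from -169.672° to +97.716° is -92.612°.
Midpoint longitude = -169.672° + (-92.612°)/2 = -169.672° − 46.306° = -215.978°.
Normalise into (−180°, 180°]: +144.022°.
(The naïve average (-169.672 + +97.716)/2 = -35.978° is on the wrong side of the globe.)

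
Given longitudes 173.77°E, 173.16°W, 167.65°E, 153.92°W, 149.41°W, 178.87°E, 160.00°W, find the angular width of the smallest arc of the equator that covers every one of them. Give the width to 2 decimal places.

42.94°

Sort the longitudes: -173.16°, -160.00°, -153.92°, -149.41°, +167.65°, +173.77°, +178.87°.
Eastward gaps between consecutive values (wrapping around): 13.16°, 6.08°, 4.51°, 317.06°, 6.12°, 5.10°, 7.97°.
Largest gap = 317.06° ⇒ minimal covering band is its complement: 360° − 317.06° = 42.94°.
Band runs from +167.65° eastward to -149.41°, crossing the antimeridian.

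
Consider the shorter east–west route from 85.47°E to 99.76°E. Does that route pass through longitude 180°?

No

Signed shortest Δλ = ((99.76 − 85.47 + 180) mod 360) − 180 = 14.29°.
Going east by 14.29° from +85.47° reaches +99.76° without touching 180°.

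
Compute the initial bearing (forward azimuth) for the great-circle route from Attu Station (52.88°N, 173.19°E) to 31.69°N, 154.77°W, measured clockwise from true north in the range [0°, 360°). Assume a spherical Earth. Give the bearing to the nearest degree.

120°

Δλ = -154.77 − 173.19 = -327.96°; wrapped into (−180°, 180°]: 32.04°.
θ = atan2( sin Δλ · cos φ₂ , cos φ₁ · sin φ₂ − sin φ₁ · cos φ₂ · cos Δλ )
  = atan2(0.45141, -0.25811) = 119.760° → normalised to [0°, 360°): 119.760°.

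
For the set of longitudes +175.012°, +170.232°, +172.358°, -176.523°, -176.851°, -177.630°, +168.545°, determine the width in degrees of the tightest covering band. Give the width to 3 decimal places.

14.932°

Sort the longitudes: -177.630°, -176.851°, -176.523°, +168.545°, +170.232°, +172.358°, +175.012°.
Eastward gaps between consecutive values (wrapping around): 0.779°, 0.328°, 345.068°, 1.687°, 2.126°, 2.654°, 7.358°.
Largest gap = 345.068° ⇒ minimal covering band is its complement: 360° − 345.068° = 14.932°.
Band runs from +168.545° eastward to -176.523°, crossing the antimeridian.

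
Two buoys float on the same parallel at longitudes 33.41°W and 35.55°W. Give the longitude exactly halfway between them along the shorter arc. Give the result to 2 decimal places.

34.48°W

Signed shortest Δλ from -33.41° to -35.55° is -2.14°.
Midpoint longitude = -33.41° + (-2.14°)/2 = -33.41° − 1.07° = -34.48°.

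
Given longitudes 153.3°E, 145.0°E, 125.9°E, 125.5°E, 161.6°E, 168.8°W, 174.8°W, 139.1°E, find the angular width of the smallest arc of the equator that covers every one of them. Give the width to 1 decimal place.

65.7°

Sort the longitudes: -174.8°, -168.8°, +125.5°, +125.9°, +139.1°, +145.0°, +153.3°, +161.6°.
Eastward gaps between consecutive values (wrapping around): 6.0°, 294.3°, 0.4°, 13.2°, 5.9°, 8.3°, 8.3°, 23.6°.
Largest gap = 294.3° ⇒ minimal covering band is its complement: 360° − 294.3° = 65.7°.
Band runs from +125.5° eastward to -168.8°, crossing the antimeridian.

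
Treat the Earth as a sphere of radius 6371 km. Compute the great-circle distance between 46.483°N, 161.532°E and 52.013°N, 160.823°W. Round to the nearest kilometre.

2768 km

Δλ = -160.823 − 161.532 = -322.355°; wrapped into (−180°, 180°]: 37.645°.
Δφ = 52.013 − 46.483 = 5.530°.
a = sin²(Δφ/2) + cos φ₁ · cos φ₂ · sin²(Δλ/2) = 0.046443.
c = 2·atan2(√a, √(1−a)) = 0.43442 rad → d = 6371·c ≈ 2767.69 km.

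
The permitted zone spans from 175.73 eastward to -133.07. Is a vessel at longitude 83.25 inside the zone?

Band width going east from +175.73° to -133.07°: ((-133.07 − 175.73) mod 360) = 51.20°.
Offset of +83.25° east of the west edge: ((83.25 − 175.73) mod 360) = 267.52°.
267.52° > 51.20° ⇒ outside.

No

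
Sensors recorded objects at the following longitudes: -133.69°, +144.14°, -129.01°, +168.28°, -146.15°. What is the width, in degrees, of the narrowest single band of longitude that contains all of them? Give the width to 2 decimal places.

Sort the longitudes: -146.15°, -133.69°, -129.01°, +144.14°, +168.28°.
Eastward gaps between consecutive values (wrapping around): 12.46°, 4.68°, 273.15°, 24.14°, 45.57°.
Largest gap = 273.15° ⇒ minimal covering band is its complement: 360° − 273.15° = 86.85°.
Band runs from +144.14° eastward to -129.01°, crossing the antimeridian.

86.85°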